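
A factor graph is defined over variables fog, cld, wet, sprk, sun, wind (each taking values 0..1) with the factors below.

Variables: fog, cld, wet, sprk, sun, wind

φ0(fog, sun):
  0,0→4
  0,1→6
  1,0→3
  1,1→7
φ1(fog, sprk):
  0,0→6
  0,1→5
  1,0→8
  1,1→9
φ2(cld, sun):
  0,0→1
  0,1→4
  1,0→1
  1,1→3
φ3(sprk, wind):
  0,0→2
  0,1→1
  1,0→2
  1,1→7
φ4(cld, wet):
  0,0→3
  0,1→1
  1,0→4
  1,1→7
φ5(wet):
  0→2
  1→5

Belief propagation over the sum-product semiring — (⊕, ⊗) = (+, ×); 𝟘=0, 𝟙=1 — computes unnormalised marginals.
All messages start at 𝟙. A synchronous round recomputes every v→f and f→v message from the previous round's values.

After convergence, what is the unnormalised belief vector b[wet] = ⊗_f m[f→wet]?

init: all messages = 𝟙 over 2 values
r1 m[φ0→fog] = [10, 10]
r1 m[φ0→sun] = [7, 13]
r1 m[φ1→fog] = [11, 17]
r1 m[φ1→sprk] = [14, 14]
r1 m[φ2→cld] = [5, 4]
r1 m[φ2→sun] = [2, 7]
r1 m[φ3→sprk] = [3, 9]
r1 m[φ3→wind] = [4, 8]
r1 m[φ4→cld] = [4, 11]
r1 m[φ4→wet] = [7, 8]
r1 m[φ5→wet] = [2, 5]
r1 m[fog→φ0] = [1, 1]
r1 m[fog→φ1] = [1, 1]
r1 m[cld→φ2] = [1, 1]
r1 m[cld→φ4] = [1, 1]
r1 m[wet→φ4] = [1, 1]
r1 m[wet→φ5] = [1, 1]
r1 m[sprk→φ1] = [1, 1]
r1 m[sprk→φ3] = [1, 1]
r1 m[sun→φ0] = [1, 1]
r1 m[sun→φ2] = [1, 1]
r1 m[wind→φ3] = [1, 1]
r2 m[φ0→fog] = [10, 10]
r2 m[φ0→sun] = [7, 13]
r2 m[φ1→fog] = [11, 17]
r2 m[φ1→sprk] = [14, 14]
r2 m[φ2→cld] = [5, 4]
r2 m[φ2→sun] = [2, 7]
r2 m[φ3→sprk] = [3, 9]
r2 m[φ3→wind] = [4, 8]
r2 m[φ4→cld] = [4, 11]
r2 m[φ4→wet] = [7, 8]
r2 m[φ5→wet] = [2, 5]
r2 m[fog→φ0] = [11, 17]
r2 m[fog→φ1] = [10, 10]
r2 m[cld→φ2] = [4, 11]
r2 m[cld→φ4] = [5, 4]
r2 m[wet→φ4] = [2, 5]
r2 m[wet→φ5] = [7, 8]
r2 m[sprk→φ1] = [3, 9]
r2 m[sprk→φ3] = [14, 14]
r2 m[sun→φ0] = [2, 7]
r2 m[sun→φ2] = [7, 13]
r2 m[wind→φ3] = [1, 1]
r3 m[φ0→fog] = [50, 55]
r3 m[φ0→sun] = [95, 185]
r3 m[φ1→fog] = [63, 105]
r3 m[φ1→sprk] = [140, 140]
r3 m[φ2→cld] = [59, 46]
r3 m[φ2→sun] = [15, 49]
r3 m[φ3→sprk] = [3, 9]
r3 m[φ3→wind] = [56, 112]
r3 m[φ4→cld] = [11, 43]
r3 m[φ4→wet] = [31, 33]
r3 m[φ5→wet] = [2, 5]
r3 m[fog→φ0] = [11, 17]
r3 m[fog→φ1] = [10, 10]
r3 m[cld→φ2] = [4, 11]
r3 m[cld→φ4] = [5, 4]
r3 m[wet→φ4] = [2, 5]
r3 m[wet→φ5] = [7, 8]
r3 m[sprk→φ1] = [3, 9]
r3 m[sprk→φ3] = [14, 14]
r3 m[sun→φ0] = [2, 7]
r3 m[sun→φ2] = [7, 13]
r3 m[wind→φ3] = [1, 1]
r4 m[φ0→fog] = [50, 55]
r4 m[φ0→sun] = [95, 185]
r4 m[φ1→fog] = [63, 105]
r4 m[φ1→sprk] = [140, 140]
r4 m[φ2→cld] = [59, 46]
r4 m[φ2→sun] = [15, 49]
r4 m[φ3→sprk] = [3, 9]
r4 m[φ3→wind] = [56, 112]
r4 m[φ4→cld] = [11, 43]
r4 m[φ4→wet] = [31, 33]
r4 m[φ5→wet] = [2, 5]
r4 m[fog→φ0] = [63, 105]
r4 m[fog→φ1] = [50, 55]
r4 m[cld→φ2] = [11, 43]
r4 m[cld→φ4] = [59, 46]
r4 m[wet→φ4] = [2, 5]
r4 m[wet→φ5] = [31, 33]
r4 m[sprk→φ1] = [3, 9]
r4 m[sprk→φ3] = [140, 140]
r4 m[sun→φ0] = [15, 49]
r4 m[sun→φ2] = [95, 185]
r4 m[wind→φ3] = [1, 1]
r5 m[φ0→fog] = [354, 388]
r5 m[φ0→sun] = [567, 1113]
r5 m[φ1→fog] = [63, 105]
r5 m[φ1→sprk] = [740, 745]
r5 m[φ2→cld] = [835, 650]
r5 m[φ2→sun] = [54, 173]
r5 m[φ3→sprk] = [3, 9]
r5 m[φ3→wind] = [560, 1120]
r5 m[φ4→cld] = [11, 43]
r5 m[φ4→wet] = [361, 381]
r5 m[φ5→wet] = [2, 5]
r5 m[fog→φ0] = [63, 105]
r5 m[fog→φ1] = [50, 55]
r5 m[cld→φ2] = [11, 43]
r5 m[cld→φ4] = [59, 46]
r5 m[wet→φ4] = [2, 5]
r5 m[wet→φ5] = [31, 33]
r5 m[sprk→φ1] = [3, 9]
r5 m[sprk→φ3] = [140, 140]
r5 m[sun→φ0] = [15, 49]
r5 m[sun→φ2] = [95, 185]
r5 m[wind→φ3] = [1, 1]
r6 m[φ0→fog] = [354, 388]
r6 m[φ0→sun] = [567, 1113]
r6 m[φ1→fog] = [63, 105]
r6 m[φ1→sprk] = [740, 745]
r6 m[φ2→cld] = [835, 650]
r6 m[φ2→sun] = [54, 173]
r6 m[φ3→sprk] = [3, 9]
r6 m[φ3→wind] = [560, 1120]
r6 m[φ4→cld] = [11, 43]
r6 m[φ4→wet] = [361, 381]
r6 m[φ5→wet] = [2, 5]
r6 m[fog→φ0] = [63, 105]
r6 m[fog→φ1] = [354, 388]
r6 m[cld→φ2] = [11, 43]
r6 m[cld→φ4] = [835, 650]
r6 m[wet→φ4] = [2, 5]
r6 m[wet→φ5] = [361, 381]
r6 m[sprk→φ1] = [3, 9]
r6 m[sprk→φ3] = [740, 745]
r6 m[sun→φ0] = [54, 173]
r6 m[sun→φ2] = [567, 1113]
r6 m[wind→φ3] = [1, 1]
r7 m[φ0→fog] = [1254, 1373]
r7 m[φ0→sun] = [567, 1113]
r7 m[φ1→fog] = [63, 105]
r7 m[φ1→sprk] = [5228, 5262]
r7 m[φ2→cld] = [5019, 3906]
r7 m[φ2→sun] = [54, 173]
r7 m[φ3→sprk] = [3, 9]
r7 m[φ3→wind] = [2970, 5955]
r7 m[φ4→cld] = [11, 43]
r7 m[φ4→wet] = [5105, 5385]
r7 m[φ5→wet] = [2, 5]
r7 m[fog→φ0] = [63, 105]
r7 m[fog→φ1] = [354, 388]
r7 m[cld→φ2] = [11, 43]
r7 m[cld→φ4] = [835, 650]
r7 m[wet→φ4] = [2, 5]
r7 m[wet→φ5] = [361, 381]
r7 m[sprk→φ1] = [3, 9]
r7 m[sprk→φ3] = [740, 745]
r7 m[sun→φ0] = [54, 173]
r7 m[sun→φ2] = [567, 1113]
r7 m[wind→φ3] = [1, 1]
r8 m[φ0→fog] = [1254, 1373]
r8 m[φ0→sun] = [567, 1113]
r8 m[φ1→fog] = [63, 105]
r8 m[φ1→sprk] = [5228, 5262]
r8 m[φ2→cld] = [5019, 3906]
r8 m[φ2→sun] = [54, 173]
r8 m[φ3→sprk] = [3, 9]
r8 m[φ3→wind] = [2970, 5955]
r8 m[φ4→cld] = [11, 43]
r8 m[φ4→wet] = [5105, 5385]
r8 m[φ5→wet] = [2, 5]
r8 m[fog→φ0] = [63, 105]
r8 m[fog→φ1] = [1254, 1373]
r8 m[cld→φ2] = [11, 43]
r8 m[cld→φ4] = [5019, 3906]
r8 m[wet→φ4] = [2, 5]
r8 m[wet→φ5] = [5105, 5385]
r8 m[sprk→φ1] = [3, 9]
r8 m[sprk→φ3] = [5228, 5262]
r8 m[sun→φ0] = [54, 173]
r8 m[sun→φ2] = [567, 1113]
r8 m[wind→φ3] = [1, 1]
r9 m[φ0→fog] = [1254, 1373]
r9 m[φ0→sun] = [567, 1113]
r9 m[φ1→fog] = [63, 105]
r9 m[φ1→sprk] = [18508, 18627]
r9 m[φ2→cld] = [5019, 3906]
r9 m[φ2→sun] = [54, 173]
r9 m[φ3→sprk] = [3, 9]
r9 m[φ3→wind] = [20980, 42062]
r9 m[φ4→cld] = [11, 43]
r9 m[φ4→wet] = [30681, 32361]
r9 m[φ5→wet] = [2, 5]
r9 m[fog→φ0] = [63, 105]
r9 m[fog→φ1] = [1254, 1373]
r9 m[cld→φ2] = [11, 43]
r9 m[cld→φ4] = [5019, 3906]
r9 m[wet→φ4] = [2, 5]
r9 m[wet→φ5] = [5105, 5385]
r9 m[sprk→φ1] = [3, 9]
r9 m[sprk→φ3] = [5228, 5262]
r9 m[sun→φ0] = [54, 173]
r9 m[sun→φ2] = [567, 1113]
r9 m[wind→φ3] = [1, 1]
r10 m[φ0→fog] = [1254, 1373]
r10 m[φ0→sun] = [567, 1113]
r10 m[φ1→fog] = [63, 105]
r10 m[φ1→sprk] = [18508, 18627]
r10 m[φ2→cld] = [5019, 3906]
r10 m[φ2→sun] = [54, 173]
r10 m[φ3→sprk] = [3, 9]
r10 m[φ3→wind] = [20980, 42062]
r10 m[φ4→cld] = [11, 43]
r10 m[φ4→wet] = [30681, 32361]
r10 m[φ5→wet] = [2, 5]
r10 m[fog→φ0] = [63, 105]
r10 m[fog→φ1] = [1254, 1373]
r10 m[cld→φ2] = [11, 43]
r10 m[cld→φ4] = [5019, 3906]
r10 m[wet→φ4] = [2, 5]
r10 m[wet→φ5] = [30681, 32361]
r10 m[sprk→φ1] = [3, 9]
r10 m[sprk→φ3] = [18508, 18627]
r10 m[sun→φ0] = [54, 173]
r10 m[sun→φ2] = [567, 1113]
r10 m[wind→φ3] = [1, 1]
r11 m[φ0→fog] = [1254, 1373]
r11 m[φ0→sun] = [567, 1113]
r11 m[φ1→fog] = [63, 105]
r11 m[φ1→sprk] = [18508, 18627]
r11 m[φ2→cld] = [5019, 3906]
r11 m[φ2→sun] = [54, 173]
r11 m[φ3→sprk] = [3, 9]
r11 m[φ3→wind] = [74270, 148897]
r11 m[φ4→cld] = [11, 43]
r11 m[φ4→wet] = [30681, 32361]
r11 m[φ5→wet] = [2, 5]
r11 m[fog→φ0] = [63, 105]
r11 m[fog→φ1] = [1254, 1373]
r11 m[cld→φ2] = [11, 43]
r11 m[cld→φ4] = [5019, 3906]
r11 m[wet→φ4] = [2, 5]
r11 m[wet→φ5] = [30681, 32361]
r11 m[sprk→φ1] = [3, 9]
r11 m[sprk→φ3] = [18508, 18627]
r11 m[sun→φ0] = [54, 173]
r11 m[sun→φ2] = [567, 1113]
r11 m[wind→φ3] = [1, 1]
r12 m[φ0→fog] = [1254, 1373]
r12 m[φ0→sun] = [567, 1113]
r12 m[φ1→fog] = [63, 105]
r12 m[φ1→sprk] = [18508, 18627]
r12 m[φ2→cld] = [5019, 3906]
r12 m[φ2→sun] = [54, 173]
r12 m[φ3→sprk] = [3, 9]
r12 m[φ3→wind] = [74270, 148897]
r12 m[φ4→cld] = [11, 43]
r12 m[φ4→wet] = [30681, 32361]
r12 m[φ5→wet] = [2, 5]
r12 m[fog→φ0] = [63, 105]
r12 m[fog→φ1] = [1254, 1373]
r12 m[cld→φ2] = [11, 43]
r12 m[cld→φ4] = [5019, 3906]
r12 m[wet→φ4] = [2, 5]
r12 m[wet→φ5] = [30681, 32361]
r12 m[sprk→φ1] = [3, 9]
r12 m[sprk→φ3] = [18508, 18627]
r12 m[sun→φ0] = [54, 173]
r12 m[sun→φ2] = [567, 1113]
r12 m[wind→φ3] = [1, 1]
fixed point reached at round 12
b[wet] = ⊗ incoming = [61362, 161805]

b[wet] = [61362, 161805]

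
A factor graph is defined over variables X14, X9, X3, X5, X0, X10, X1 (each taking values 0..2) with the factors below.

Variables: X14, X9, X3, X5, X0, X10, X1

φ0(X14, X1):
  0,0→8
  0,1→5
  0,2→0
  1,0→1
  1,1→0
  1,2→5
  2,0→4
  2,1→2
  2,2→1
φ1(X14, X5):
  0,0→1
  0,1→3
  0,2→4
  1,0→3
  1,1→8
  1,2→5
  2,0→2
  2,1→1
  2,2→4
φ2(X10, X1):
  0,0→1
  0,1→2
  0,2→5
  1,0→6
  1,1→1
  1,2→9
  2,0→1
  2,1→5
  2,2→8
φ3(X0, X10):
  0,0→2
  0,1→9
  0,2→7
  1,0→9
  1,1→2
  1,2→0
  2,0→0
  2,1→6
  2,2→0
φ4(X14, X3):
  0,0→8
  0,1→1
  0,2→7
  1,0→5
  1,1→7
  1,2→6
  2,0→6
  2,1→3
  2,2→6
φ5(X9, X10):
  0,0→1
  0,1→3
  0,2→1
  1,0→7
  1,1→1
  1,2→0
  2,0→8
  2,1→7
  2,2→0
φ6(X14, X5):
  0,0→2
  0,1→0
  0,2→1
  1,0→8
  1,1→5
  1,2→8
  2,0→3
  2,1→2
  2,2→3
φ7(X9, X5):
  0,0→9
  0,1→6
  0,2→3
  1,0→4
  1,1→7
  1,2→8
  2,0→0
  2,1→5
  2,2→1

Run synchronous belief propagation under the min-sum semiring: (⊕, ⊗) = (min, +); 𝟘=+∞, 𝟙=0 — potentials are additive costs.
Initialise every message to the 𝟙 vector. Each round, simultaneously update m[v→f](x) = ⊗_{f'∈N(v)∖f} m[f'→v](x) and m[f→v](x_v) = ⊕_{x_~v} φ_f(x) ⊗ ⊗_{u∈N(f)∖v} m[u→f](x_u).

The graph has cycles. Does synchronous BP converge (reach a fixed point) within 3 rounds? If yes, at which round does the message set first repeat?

init: all messages = 𝟙 over 3 values
r1 m[φ0→X14] = [0, 0, 1]
r1 m[φ0→X1] = [1, 0, 0]
r1 m[φ1→X14] = [1, 3, 1]
r1 m[φ1→X5] = [1, 1, 4]
r1 m[φ2→X10] = [1, 1, 1]
r1 m[φ2→X1] = [1, 1, 5]
r1 m[φ3→X0] = [2, 0, 0]
r1 m[φ3→X10] = [0, 2, 0]
r1 m[φ4→X14] = [1, 5, 3]
r1 m[φ4→X3] = [5, 1, 6]
r1 m[φ5→X9] = [1, 0, 0]
r1 m[φ5→X10] = [1, 1, 0]
r1 m[φ6→X14] = [0, 5, 2]
r1 m[φ6→X5] = [2, 0, 1]
r1 m[φ7→X9] = [3, 4, 0]
r1 m[φ7→X5] = [0, 5, 1]
r1 m[X14→φ0] = [0, 0, 0]
r1 m[X14→φ1] = [0, 0, 0]
r1 m[X14→φ4] = [0, 0, 0]
r1 m[X14→φ6] = [0, 0, 0]
r1 m[X9→φ5] = [0, 0, 0]
r1 m[X9→φ7] = [0, 0, 0]
r1 m[X3→φ4] = [0, 0, 0]
r1 m[X5→φ1] = [0, 0, 0]
r1 m[X5→φ6] = [0, 0, 0]
r1 m[X5→φ7] = [0, 0, 0]
r1 m[X0→φ3] = [0, 0, 0]
r1 m[X10→φ2] = [0, 0, 0]
r1 m[X10→φ3] = [0, 0, 0]
r1 m[X10→φ5] = [0, 0, 0]
r1 m[X1→φ0] = [0, 0, 0]
r1 m[X1→φ2] = [0, 0, 0]
r2 m[φ0→X14] = [0, 0, 1]
r2 m[φ0→X1] = [1, 0, 0]
r2 m[φ1→X14] = [1, 3, 1]
r2 m[φ1→X5] = [1, 1, 4]
r2 m[φ2→X10] = [1, 1, 1]
r2 m[φ2→X1] = [1, 1, 5]
r2 m[φ3→X0] = [2, 0, 0]
r2 m[φ3→X10] = [0, 2, 0]
r2 m[φ4→X14] = [1, 5, 3]
r2 m[φ4→X3] = [5, 1, 6]
r2 m[φ5→X9] = [1, 0, 0]
r2 m[φ5→X10] = [1, 1, 0]
r2 m[φ6→X14] = [0, 5, 2]
r2 m[φ6→X5] = [2, 0, 1]
r2 m[φ7→X9] = [3, 4, 0]
r2 m[φ7→X5] = [0, 5, 1]
r2 m[X14→φ0] = [2, 13, 6]
r2 m[X14→φ1] = [1, 10, 6]
r2 m[X14→φ4] = [1, 8, 4]
r2 m[X14→φ6] = [2, 8, 5]
r2 m[X9→φ5] = [3, 4, 0]
r2 m[X9→φ7] = [1, 0, 0]
r2 m[X3→φ4] = [0, 0, 0]
r2 m[X5→φ1] = [2, 5, 2]
r2 m[X5→φ6] = [1, 6, 5]
r2 m[X5→φ7] = [3, 1, 5]
r2 m[X0→φ3] = [0, 0, 0]
r2 m[X10→φ2] = [1, 3, 0]
r2 m[X10→φ3] = [2, 2, 1]
r2 m[X10→φ5] = [1, 3, 1]
r2 m[X1→φ0] = [1, 1, 5]
r2 m[X1→φ2] = [1, 0, 0]
r3 m[φ0→X14] = [5, 1, 3]
r3 m[φ0→X1] = [10, 7, 2]
r3 m[φ1→X14] = [3, 5, 4]
r3 m[φ1→X5] = [2, 4, 5]
r3 m[φ2→X10] = [2, 1, 2]
r3 m[φ2→X1] = [1, 3, 6]
r3 m[φ3→X0] = [4, 1, 1]
r3 m[φ3→X10] = [0, 2, 0]
r3 m[φ4→X14] = [1, 5, 3]
r3 m[φ4→X3] = [9, 2, 8]
r3 m[φ5→X9] = [2, 1, 1]
r3 m[φ5→X10] = [4, 5, 0]
r3 m[φ6→X14] = [3, 9, 4]
r3 m[φ6→X5] = [4, 2, 3]
r3 m[φ7→X9] = [7, 7, 3]
r3 m[φ7→X5] = [0, 5, 1]
r3 m[X14→φ0] = [2, 13, 6]
r3 m[X14→φ1] = [1, 10, 6]
r3 m[X14→φ4] = [1, 8, 4]
r3 m[X14→φ6] = [2, 8, 5]
r3 m[X9→φ5] = [3, 4, 0]
r3 m[X9→φ7] = [1, 0, 0]
r3 m[X3→φ4] = [0, 0, 0]
r3 m[X5→φ1] = [2, 5, 2]
r3 m[X5→φ6] = [1, 6, 5]
r3 m[X5→φ7] = [3, 1, 5]
r3 m[X0→φ3] = [0, 0, 0]
r3 m[X10→φ2] = [1, 3, 0]
r3 m[X10→φ3] = [2, 2, 1]
r3 m[X10→φ5] = [1, 3, 1]
r3 m[X1→φ0] = [1, 1, 5]
r3 m[X1→φ2] = [1, 0, 0]
no fixed point within 3 rounds

NOT CONVERGED within 3 rounds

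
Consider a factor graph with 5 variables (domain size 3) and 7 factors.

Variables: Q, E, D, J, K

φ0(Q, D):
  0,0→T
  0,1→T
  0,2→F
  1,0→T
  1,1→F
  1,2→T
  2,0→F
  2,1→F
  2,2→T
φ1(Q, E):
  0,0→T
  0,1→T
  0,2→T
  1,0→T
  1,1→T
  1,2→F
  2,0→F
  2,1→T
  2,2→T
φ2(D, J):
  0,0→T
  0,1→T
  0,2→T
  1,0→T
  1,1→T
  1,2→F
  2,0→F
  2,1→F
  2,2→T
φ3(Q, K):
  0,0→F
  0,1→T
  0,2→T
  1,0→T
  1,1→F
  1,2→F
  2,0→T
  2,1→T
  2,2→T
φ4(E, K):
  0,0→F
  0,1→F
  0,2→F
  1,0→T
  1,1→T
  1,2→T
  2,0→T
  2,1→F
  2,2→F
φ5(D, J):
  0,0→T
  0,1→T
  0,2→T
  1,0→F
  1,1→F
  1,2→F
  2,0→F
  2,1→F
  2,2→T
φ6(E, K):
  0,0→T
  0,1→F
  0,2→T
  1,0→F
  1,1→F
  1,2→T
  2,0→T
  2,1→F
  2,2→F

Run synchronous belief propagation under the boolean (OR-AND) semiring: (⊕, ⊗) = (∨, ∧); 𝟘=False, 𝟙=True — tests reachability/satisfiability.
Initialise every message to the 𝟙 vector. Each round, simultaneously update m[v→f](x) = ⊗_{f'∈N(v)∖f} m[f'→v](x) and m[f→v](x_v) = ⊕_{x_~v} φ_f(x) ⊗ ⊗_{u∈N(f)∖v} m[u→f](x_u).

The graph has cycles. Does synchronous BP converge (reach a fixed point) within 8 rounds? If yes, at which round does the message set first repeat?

CONVERGED at round 3

init: all messages = 𝟙 over 3 values
r1 m[φ0→Q] = [T, T, T]
r1 m[φ0→D] = [T, T, T]
r1 m[φ1→Q] = [T, T, T]
r1 m[φ1→E] = [T, T, T]
r1 m[φ2→D] = [T, T, T]
r1 m[φ2→J] = [T, T, T]
r1 m[φ3→Q] = [T, T, T]
r1 m[φ3→K] = [T, T, T]
r1 m[φ4→E] = [F, T, T]
r1 m[φ4→K] = [T, T, T]
r1 m[φ5→D] = [T, F, T]
r1 m[φ5→J] = [T, T, T]
r1 m[φ6→E] = [T, T, T]
r1 m[φ6→K] = [T, F, T]
r1 m[Q→φ0] = [T, T, T]
r1 m[Q→φ1] = [T, T, T]
r1 m[Q→φ3] = [T, T, T]
r1 m[E→φ1] = [T, T, T]
r1 m[E→φ4] = [T, T, T]
r1 m[E→φ6] = [T, T, T]
r1 m[D→φ0] = [T, T, T]
r1 m[D→φ2] = [T, T, T]
r1 m[D→φ5] = [T, T, T]
r1 m[J→φ2] = [T, T, T]
r1 m[J→φ5] = [T, T, T]
r1 m[K→φ3] = [T, T, T]
r1 m[K→φ4] = [T, T, T]
r1 m[K→φ6] = [T, T, T]
r2 m[φ0→Q] = [T, T, T]
r2 m[φ0→D] = [T, T, T]
r2 m[φ1→Q] = [T, T, T]
r2 m[φ1→E] = [T, T, T]
r2 m[φ2→D] = [T, T, T]
r2 m[φ2→J] = [T, T, T]
r2 m[φ3→Q] = [T, T, T]
r2 m[φ3→K] = [T, T, T]
r2 m[φ4→E] = [F, T, T]
r2 m[φ4→K] = [T, T, T]
r2 m[φ5→D] = [T, F, T]
r2 m[φ5→J] = [T, T, T]
r2 m[φ6→E] = [T, T, T]
r2 m[φ6→K] = [T, F, T]
r2 m[Q→φ0] = [T, T, T]
r2 m[Q→φ1] = [T, T, T]
r2 m[Q→φ3] = [T, T, T]
r2 m[E→φ1] = [F, T, T]
r2 m[E→φ4] = [T, T, T]
r2 m[E→φ6] = [F, T, T]
r2 m[D→φ0] = [T, F, T]
r2 m[D→φ2] = [T, F, T]
r2 m[D→φ5] = [T, T, T]
r2 m[J→φ2] = [T, T, T]
r2 m[J→φ5] = [T, T, T]
r2 m[K→φ3] = [T, F, T]
r2 m[K→φ4] = [T, F, T]
r2 m[K→φ6] = [T, T, T]
r3 m[φ0→Q] = [T, T, T]
r3 m[φ0→D] = [T, T, T]
r3 m[φ1→Q] = [T, T, T]
r3 m[φ1→E] = [T, T, T]
r3 m[φ2→D] = [T, T, T]
r3 m[φ2→J] = [T, T, T]
r3 m[φ3→Q] = [T, T, T]
r3 m[φ3→K] = [T, T, T]
r3 m[φ4→E] = [F, T, T]
r3 m[φ4→K] = [T, T, T]
r3 m[φ5→D] = [T, F, T]
r3 m[φ5→J] = [T, T, T]
r3 m[φ6→E] = [T, T, T]
r3 m[φ6→K] = [T, F, T]
r3 m[Q→φ0] = [T, T, T]
r3 m[Q→φ1] = [T, T, T]
r3 m[Q→φ3] = [T, T, T]
r3 m[E→φ1] = [F, T, T]
r3 m[E→φ4] = [T, T, T]
r3 m[E→φ6] = [F, T, T]
r3 m[D→φ0] = [T, F, T]
r3 m[D→φ2] = [T, F, T]
r3 m[D→φ5] = [T, T, T]
r3 m[J→φ2] = [T, T, T]
r3 m[J→φ5] = [T, T, T]
r3 m[K→φ3] = [T, F, T]
r3 m[K→φ4] = [T, F, T]
r3 m[K→φ6] = [T, T, T]
fixed point reached at round 3
messages reach a fixed point at round 3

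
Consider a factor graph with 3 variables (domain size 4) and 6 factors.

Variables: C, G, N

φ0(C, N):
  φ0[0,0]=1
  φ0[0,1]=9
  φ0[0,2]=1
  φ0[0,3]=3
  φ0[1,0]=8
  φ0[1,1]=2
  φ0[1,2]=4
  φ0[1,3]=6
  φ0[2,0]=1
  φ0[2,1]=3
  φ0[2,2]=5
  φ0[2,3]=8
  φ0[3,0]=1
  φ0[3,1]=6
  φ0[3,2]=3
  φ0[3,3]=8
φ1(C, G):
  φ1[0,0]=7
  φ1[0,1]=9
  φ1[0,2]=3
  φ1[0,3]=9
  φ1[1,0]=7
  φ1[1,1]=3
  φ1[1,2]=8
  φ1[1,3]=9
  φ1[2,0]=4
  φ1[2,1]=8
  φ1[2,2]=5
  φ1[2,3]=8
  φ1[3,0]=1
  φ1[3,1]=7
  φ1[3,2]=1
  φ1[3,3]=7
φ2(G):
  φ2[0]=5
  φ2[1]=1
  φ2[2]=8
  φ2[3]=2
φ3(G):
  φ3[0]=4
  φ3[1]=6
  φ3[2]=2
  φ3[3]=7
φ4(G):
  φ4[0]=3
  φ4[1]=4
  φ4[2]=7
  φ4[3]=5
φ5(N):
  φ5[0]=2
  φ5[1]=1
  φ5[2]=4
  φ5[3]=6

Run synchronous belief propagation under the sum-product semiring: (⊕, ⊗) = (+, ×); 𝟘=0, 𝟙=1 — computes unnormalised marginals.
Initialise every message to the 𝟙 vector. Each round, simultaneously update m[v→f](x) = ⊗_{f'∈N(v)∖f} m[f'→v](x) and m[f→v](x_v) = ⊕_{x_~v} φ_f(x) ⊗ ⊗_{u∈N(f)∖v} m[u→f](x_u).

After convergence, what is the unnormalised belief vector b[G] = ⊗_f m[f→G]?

init: all messages = 𝟙 over 4 values
r1 m[φ0→C] = [14, 20, 17, 18]
r1 m[φ0→N] = [11, 20, 13, 25]
r1 m[φ1→C] = [28, 27, 25, 16]
r1 m[φ1→G] = [19, 27, 17, 33]
r1 m[φ2→G] = [5, 1, 8, 2]
r1 m[φ3→G] = [4, 6, 2, 7]
r1 m[φ4→G] = [3, 4, 7, 5]
r1 m[φ5→N] = [2, 1, 4, 6]
r1 m[C→φ0] = [1, 1, 1, 1]
r1 m[C→φ1] = [1, 1, 1, 1]
r1 m[G→φ1] = [1, 1, 1, 1]
r1 m[G→φ2] = [1, 1, 1, 1]
r1 m[G→φ3] = [1, 1, 1, 1]
r1 m[G→φ4] = [1, 1, 1, 1]
r1 m[N→φ0] = [1, 1, 1, 1]
r1 m[N→φ5] = [1, 1, 1, 1]
r2 m[φ0→C] = [14, 20, 17, 18]
r2 m[φ0→N] = [11, 20, 13, 25]
r2 m[φ1→C] = [28, 27, 25, 16]
r2 m[φ1→G] = [19, 27, 17, 33]
r2 m[φ2→G] = [5, 1, 8, 2]
r2 m[φ3→G] = [4, 6, 2, 7]
r2 m[φ4→G] = [3, 4, 7, 5]
r2 m[φ5→N] = [2, 1, 4, 6]
r2 m[C→φ0] = [28, 27, 25, 16]
r2 m[C→φ1] = [14, 20, 17, 18]
r2 m[G→φ1] = [60, 24, 112, 70]
r2 m[G→φ2] = [228, 648, 238, 1155]
r2 m[G→φ3] = [285, 108, 952, 330]
r2 m[G→φ4] = [380, 162, 272, 462]
r2 m[N→φ0] = [2, 1, 4, 6]
r2 m[N→φ5] = [11, 20, 13, 25]
r3 m[φ0→C] = [33, 70, 73, 68]
r3 m[φ0→N] = [285, 477, 309, 574]
r3 m[φ1→C] = [1602, 2018, 1552, 830]
r3 m[φ1→G] = [324, 448, 305, 568]
r3 m[φ2→G] = [5, 1, 8, 2]
r3 m[φ3→G] = [4, 6, 2, 7]
r3 m[φ4→G] = [3, 4, 7, 5]
r3 m[φ5→N] = [2, 1, 4, 6]
r3 m[C→φ0] = [28, 27, 25, 16]
r3 m[C→φ1] = [14, 20, 17, 18]
r3 m[G→φ1] = [60, 24, 112, 70]
r3 m[G→φ2] = [228, 648, 238, 1155]
r3 m[G→φ3] = [285, 108, 952, 330]
r3 m[G→φ4] = [380, 162, 272, 462]
r3 m[N→φ0] = [2, 1, 4, 6]
r3 m[N→φ5] = [11, 20, 13, 25]
r4 m[φ0→C] = [33, 70, 73, 68]
r4 m[φ0→N] = [285, 477, 309, 574]
r4 m[φ1→C] = [1602, 2018, 1552, 830]
r4 m[φ1→G] = [324, 448, 305, 568]
r4 m[φ2→G] = [5, 1, 8, 2]
r4 m[φ3→G] = [4, 6, 2, 7]
r4 m[φ4→G] = [3, 4, 7, 5]
r4 m[φ5→N] = [2, 1, 4, 6]
r4 m[C→φ0] = [1602, 2018, 1552, 830]
r4 m[C→φ1] = [33, 70, 73, 68]
r4 m[G→φ1] = [60, 24, 112, 70]
r4 m[G→φ2] = [3888, 10752, 4270, 19880]
r4 m[G→φ3] = [4860, 1792, 17080, 5680]
r4 m[G→φ4] = [6480, 2688, 4880, 7952]
r4 m[N→φ0] = [2, 1, 4, 6]
r4 m[N→φ5] = [285, 477, 309, 574]
r5 m[φ0→C] = [33, 70, 73, 68]
r5 m[φ0→N] = [20128, 28090, 19924, 35970]
r5 m[φ1→C] = [1602, 2018, 1552, 830]
r5 m[φ1→G] = [1081, 1567, 1092, 1987]
r5 m[φ2→G] = [5, 1, 8, 2]
r5 m[φ3→G] = [4, 6, 2, 7]
r5 m[φ4→G] = [3, 4, 7, 5]
r5 m[φ5→N] = [2, 1, 4, 6]
r5 m[C→φ0] = [1602, 2018, 1552, 830]
r5 m[C→φ1] = [33, 70, 73, 68]
r5 m[G→φ1] = [60, 24, 112, 70]
r5 m[G→φ2] = [3888, 10752, 4270, 19880]
r5 m[G→φ3] = [4860, 1792, 17080, 5680]
r5 m[G→φ4] = [6480, 2688, 4880, 7952]
r5 m[N→φ0] = [2, 1, 4, 6]
r5 m[N→φ5] = [285, 477, 309, 574]
r6 m[φ0→C] = [33, 70, 73, 68]
r6 m[φ0→N] = [20128, 28090, 19924, 35970]
r6 m[φ1→C] = [1602, 2018, 1552, 830]
r6 m[φ1→G] = [1081, 1567, 1092, 1987]
r6 m[φ2→G] = [5, 1, 8, 2]
r6 m[φ3→G] = [4, 6, 2, 7]
r6 m[φ4→G] = [3, 4, 7, 5]
r6 m[φ5→N] = [2, 1, 4, 6]
r6 m[C→φ0] = [1602, 2018, 1552, 830]
r6 m[C→φ1] = [33, 70, 73, 68]
r6 m[G→φ1] = [60, 24, 112, 70]
r6 m[G→φ2] = [12972, 37608, 15288, 69545]
r6 m[G→φ3] = [16215, 6268, 61152, 19870]
r6 m[G→φ4] = [21620, 9402, 17472, 27818]
r6 m[N→φ0] = [2, 1, 4, 6]
r6 m[N→φ5] = [20128, 28090, 19924, 35970]
r7 m[φ0→C] = [33, 70, 73, 68]
r7 m[φ0→N] = [20128, 28090, 19924, 35970]
r7 m[φ1→C] = [1602, 2018, 1552, 830]
r7 m[φ1→G] = [1081, 1567, 1092, 1987]
r7 m[φ2→G] = [5, 1, 8, 2]
r7 m[φ3→G] = [4, 6, 2, 7]
r7 m[φ4→G] = [3, 4, 7, 5]
r7 m[φ5→N] = [2, 1, 4, 6]
r7 m[C→φ0] = [1602, 2018, 1552, 830]
r7 m[C→φ1] = [33, 70, 73, 68]
r7 m[G→φ1] = [60, 24, 112, 70]
r7 m[G→φ2] = [12972, 37608, 15288, 69545]
r7 m[G→φ3] = [16215, 6268, 61152, 19870]
r7 m[G→φ4] = [21620, 9402, 17472, 27818]
r7 m[N→φ0] = [2, 1, 4, 6]
r7 m[N→φ5] = [20128, 28090, 19924, 35970]
fixed point reached at round 7
b[G] = ⊗ incoming = [64860, 37608, 122304, 139090]

b[G] = [64860, 37608, 122304, 139090]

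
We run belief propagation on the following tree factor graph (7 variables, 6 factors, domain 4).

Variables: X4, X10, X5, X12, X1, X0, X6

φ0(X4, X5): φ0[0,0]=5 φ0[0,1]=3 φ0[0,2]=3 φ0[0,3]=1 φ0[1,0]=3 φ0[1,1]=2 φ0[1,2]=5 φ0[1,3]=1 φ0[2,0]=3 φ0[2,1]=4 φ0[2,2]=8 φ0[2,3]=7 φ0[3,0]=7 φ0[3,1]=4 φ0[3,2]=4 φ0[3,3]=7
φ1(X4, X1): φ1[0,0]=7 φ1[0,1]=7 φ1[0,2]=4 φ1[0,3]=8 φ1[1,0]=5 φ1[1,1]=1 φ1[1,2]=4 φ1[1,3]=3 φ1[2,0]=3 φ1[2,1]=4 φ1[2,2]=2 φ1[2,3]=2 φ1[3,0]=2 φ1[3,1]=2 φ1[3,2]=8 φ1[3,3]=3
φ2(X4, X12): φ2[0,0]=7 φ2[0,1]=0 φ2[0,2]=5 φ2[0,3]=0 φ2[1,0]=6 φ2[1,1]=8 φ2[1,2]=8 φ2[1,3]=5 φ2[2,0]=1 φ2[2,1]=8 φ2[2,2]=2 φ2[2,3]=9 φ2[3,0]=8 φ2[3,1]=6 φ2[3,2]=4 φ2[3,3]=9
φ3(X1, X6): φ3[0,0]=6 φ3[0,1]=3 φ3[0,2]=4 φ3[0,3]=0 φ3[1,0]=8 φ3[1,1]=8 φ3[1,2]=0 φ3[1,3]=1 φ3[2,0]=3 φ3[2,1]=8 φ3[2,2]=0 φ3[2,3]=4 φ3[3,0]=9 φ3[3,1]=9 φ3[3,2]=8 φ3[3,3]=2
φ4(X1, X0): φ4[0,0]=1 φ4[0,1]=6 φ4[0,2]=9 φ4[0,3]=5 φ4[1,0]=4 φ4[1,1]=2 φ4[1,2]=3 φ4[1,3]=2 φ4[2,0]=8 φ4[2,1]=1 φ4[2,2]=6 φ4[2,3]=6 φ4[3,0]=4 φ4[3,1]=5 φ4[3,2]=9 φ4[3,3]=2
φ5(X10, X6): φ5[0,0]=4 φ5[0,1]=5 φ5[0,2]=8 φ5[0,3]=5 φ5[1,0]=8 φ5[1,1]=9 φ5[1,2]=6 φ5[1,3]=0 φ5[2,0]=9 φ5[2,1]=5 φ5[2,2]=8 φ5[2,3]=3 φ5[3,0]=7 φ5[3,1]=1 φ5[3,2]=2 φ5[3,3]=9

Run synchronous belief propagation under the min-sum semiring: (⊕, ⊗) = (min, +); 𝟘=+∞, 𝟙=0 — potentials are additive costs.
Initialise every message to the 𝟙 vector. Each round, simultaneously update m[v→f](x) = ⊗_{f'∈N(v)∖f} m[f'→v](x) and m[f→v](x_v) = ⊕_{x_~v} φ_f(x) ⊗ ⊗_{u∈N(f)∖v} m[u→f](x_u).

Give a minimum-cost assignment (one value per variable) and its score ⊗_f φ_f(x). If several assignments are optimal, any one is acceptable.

assignment: (X4=0, X10=3, X5=3, X12=1, X1=2, X0=1, X6=2); score = 8

init: all messages = 𝟙 over 4 values
r1 m[φ0→X4] = [1, 1, 3, 4]
r1 m[φ0→X5] = [3, 2, 3, 1]
r1 m[φ1→X4] = [4, 1, 2, 2]
r1 m[φ1→X1] = [2, 1, 2, 2]
r1 m[φ2→X4] = [0, 5, 1, 4]
r1 m[φ2→X12] = [1, 0, 2, 0]
r1 m[φ3→X1] = [0, 0, 0, 2]
r1 m[φ3→X6] = [3, 3, 0, 0]
r1 m[φ4→X1] = [1, 2, 1, 2]
r1 m[φ4→X0] = [1, 1, 3, 2]
r1 m[φ5→X10] = [4, 0, 3, 1]
r1 m[φ5→X6] = [4, 1, 2, 0]
r1 m[X4→φ0] = [0, 0, 0, 0]
r1 m[X4→φ1] = [0, 0, 0, 0]
r1 m[X4→φ2] = [0, 0, 0, 0]
r1 m[X10→φ5] = [0, 0, 0, 0]
r1 m[X5→φ0] = [0, 0, 0, 0]
r1 m[X12→φ2] = [0, 0, 0, 0]
r1 m[X1→φ1] = [0, 0, 0, 0]
r1 m[X1→φ3] = [0, 0, 0, 0]
r1 m[X1→φ4] = [0, 0, 0, 0]
r1 m[X0→φ4] = [0, 0, 0, 0]
r1 m[X6→φ3] = [0, 0, 0, 0]
r1 m[X6→φ5] = [0, 0, 0, 0]
r2 m[φ0→X4] = [1, 1, 3, 4]
r2 m[φ0→X5] = [3, 2, 3, 1]
r2 m[φ1→X4] = [4, 1, 2, 2]
r2 m[φ1→X1] = [2, 1, 2, 2]
r2 m[φ2→X4] = [0, 5, 1, 4]
r2 m[φ2→X12] = [1, 0, 2, 0]
r2 m[φ3→X1] = [0, 0, 0, 2]
r2 m[φ3→X6] = [3, 3, 0, 0]
r2 m[φ4→X1] = [1, 2, 1, 2]
r2 m[φ4→X0] = [1, 1, 3, 2]
r2 m[φ5→X10] = [4, 0, 3, 1]
r2 m[φ5→X6] = [4, 1, 2, 0]
r2 m[X4→φ0] = [4, 6, 3, 6]
r2 m[X4→φ1] = [1, 6, 4, 8]
r2 m[X4→φ2] = [5, 2, 5, 6]
r2 m[X10→φ5] = [0, 0, 0, 0]
r2 m[X5→φ0] = [0, 0, 0, 0]
r2 m[X12→φ2] = [0, 0, 0, 0]
r2 m[X1→φ1] = [1, 2, 1, 4]
r2 m[X1→φ3] = [3, 3, 3, 4]
r2 m[X1→φ4] = [2, 1, 2, 4]
r2 m[X0→φ4] = [0, 0, 0, 0]
r2 m[X6→φ3] = [4, 1, 2, 0]
r2 m[X6→φ5] = [3, 3, 0, 0]
r3 m[φ0→X4] = [1, 1, 3, 4]
r3 m[φ0→X5] = [6, 7, 7, 5]
r3 m[φ1→X4] = [5, 3, 3, 3]
r3 m[φ1→X1] = [7, 7, 5, 6]
r3 m[φ2→X4] = [0, 5, 1, 4]
r3 m[φ2→X12] = [6, 5, 7, 5]
r3 m[φ3→X1] = [0, 1, 2, 2]
r3 m[φ3→X6] = [6, 6, 3, 3]
r3 m[φ4→X1] = [1, 2, 1, 2]
r3 m[φ4→X0] = [3, 3, 4, 3]
r3 m[φ5→X10] = [5, 0, 3, 2]
r3 m[φ5→X6] = [4, 1, 2, 0]
r3 m[X4→φ0] = [4, 6, 3, 6]
r3 m[X4→φ1] = [1, 6, 4, 8]
r3 m[X4→φ2] = [5, 2, 5, 6]
r3 m[X10→φ5] = [0, 0, 0, 0]
r3 m[X5→φ0] = [0, 0, 0, 0]
r3 m[X12→φ2] = [0, 0, 0, 0]
r3 m[X1→φ1] = [1, 2, 1, 4]
r3 m[X1→φ3] = [3, 3, 3, 4]
r3 m[X1→φ4] = [2, 1, 2, 4]
r3 m[X0→φ4] = [0, 0, 0, 0]
r3 m[X6→φ3] = [4, 1, 2, 0]
r3 m[X6→φ5] = [3, 3, 0, 0]
r4 m[φ0→X4] = [1, 1, 3, 4]
r4 m[φ0→X5] = [6, 7, 7, 5]
r4 m[φ1→X4] = [5, 3, 3, 3]
r4 m[φ1→X1] = [7, 7, 5, 6]
r4 m[φ2→X4] = [0, 5, 1, 4]
r4 m[φ2→X12] = [6, 5, 7, 5]
r4 m[φ3→X1] = [0, 1, 2, 2]
r4 m[φ3→X6] = [6, 6, 3, 3]
r4 m[φ4→X1] = [1, 2, 1, 2]
r4 m[φ4→X0] = [3, 3, 4, 3]
r4 m[φ5→X10] = [5, 0, 3, 2]
r4 m[φ5→X6] = [4, 1, 2, 0]
r4 m[X4→φ0] = [5, 8, 4, 7]
r4 m[X4→φ1] = [1, 6, 4, 8]
r4 m[X4→φ2] = [6, 4, 6, 7]
r4 m[X10→φ5] = [0, 0, 0, 0]
r4 m[X5→φ0] = [0, 0, 0, 0]
r4 m[X12→φ2] = [0, 0, 0, 0]
r4 m[X1→φ1] = [1, 3, 3, 4]
r4 m[X1→φ3] = [8, 9, 6, 8]
r4 m[X1→φ4] = [7, 8, 7, 8]
r4 m[X0→φ4] = [0, 0, 0, 0]
r4 m[X6→φ3] = [4, 1, 2, 0]
r4 m[X6→φ5] = [6, 6, 3, 3]
r5 m[φ0→X4] = [1, 1, 3, 4]
r5 m[φ0→X5] = [7, 8, 8, 6]
r5 m[φ1→X4] = [7, 4, 4, 3]
r5 m[φ1→X1] = [7, 7, 5, 6]
r5 m[φ2→X4] = [0, 5, 1, 4]
r5 m[φ2→X12] = [7, 6, 8, 6]
r5 m[φ3→X1] = [0, 1, 2, 2]
r5 m[φ3→X6] = [9, 11, 6, 8]
r5 m[φ4→X1] = [1, 2, 1, 2]
r5 m[φ4→X0] = [8, 8, 11, 10]
r5 m[φ5→X10] = [8, 3, 6, 5]
r5 m[φ5→X6] = [4, 1, 2, 0]
r5 m[X4→φ0] = [5, 8, 4, 7]
r5 m[X4→φ1] = [1, 6, 4, 8]
r5 m[X4→φ2] = [6, 4, 6, 7]
r5 m[X10→φ5] = [0, 0, 0, 0]
r5 m[X5→φ0] = [0, 0, 0, 0]
r5 m[X12→φ2] = [0, 0, 0, 0]
r5 m[X1→φ1] = [1, 3, 3, 4]
r5 m[X1→φ3] = [8, 9, 6, 8]
r5 m[X1→φ4] = [7, 8, 7, 8]
r5 m[X0→φ4] = [0, 0, 0, 0]
r5 m[X6→φ3] = [4, 1, 2, 0]
r5 m[X6→φ5] = [6, 6, 3, 3]
r6 m[φ0→X4] = [1, 1, 3, 4]
r6 m[φ0→X5] = [7, 8, 8, 6]
r6 m[φ1→X4] = [7, 4, 4, 3]
r6 m[φ1→X1] = [7, 7, 5, 6]
r6 m[φ2→X4] = [0, 5, 1, 4]
r6 m[φ2→X12] = [7, 6, 8, 6]
r6 m[φ3→X1] = [0, 1, 2, 2]
r6 m[φ3→X6] = [9, 11, 6, 8]
r6 m[φ4→X1] = [1, 2, 1, 2]
r6 m[φ4→X0] = [8, 8, 11, 10]
r6 m[φ5→X10] = [8, 3, 6, 5]
r6 m[φ5→X6] = [4, 1, 2, 0]
r6 m[X4→φ0] = [7, 9, 5, 7]
r6 m[X4→φ1] = [1, 6, 4, 8]
r6 m[X4→φ2] = [8, 5, 7, 7]
r6 m[X10→φ5] = [0, 0, 0, 0]
r6 m[X5→φ0] = [0, 0, 0, 0]
r6 m[X12→φ2] = [0, 0, 0, 0]
r6 m[X1→φ1] = [1, 3, 3, 4]
r6 m[X1→φ3] = [8, 9, 6, 8]
r6 m[X1→φ4] = [7, 8, 7, 8]
r6 m[X0→φ4] = [0, 0, 0, 0]
r6 m[X6→φ3] = [4, 1, 2, 0]
r6 m[X6→φ5] = [9, 11, 6, 8]
r7 m[φ0→X4] = [1, 1, 3, 4]
r7 m[φ0→X5] = [8, 9, 10, 8]
r7 m[φ1→X4] = [7, 4, 4, 3]
r7 m[φ1→X1] = [7, 7, 5, 6]
r7 m[φ2→X4] = [0, 5, 1, 4]
r7 m[φ2→X12] = [8, 8, 9, 8]
r7 m[φ3→X1] = [0, 1, 2, 2]
r7 m[φ3→X6] = [9, 11, 6, 8]
r7 m[φ4→X1] = [1, 2, 1, 2]
r7 m[φ4→X0] = [8, 8, 11, 10]
r7 m[φ5→X10] = [13, 8, 11, 8]
r7 m[φ5→X6] = [4, 1, 2, 0]
r7 m[X4→φ0] = [7, 9, 5, 7]
r7 m[X4→φ1] = [1, 6, 4, 8]
r7 m[X4→φ2] = [8, 5, 7, 7]
r7 m[X10→φ5] = [0, 0, 0, 0]
r7 m[X5→φ0] = [0, 0, 0, 0]
r7 m[X12→φ2] = [0, 0, 0, 0]
r7 m[X1→φ1] = [1, 3, 3, 4]
r7 m[X1→φ3] = [8, 9, 6, 8]
r7 m[X1→φ4] = [7, 8, 7, 8]
r7 m[X0→φ4] = [0, 0, 0, 0]
r7 m[X6→φ3] = [4, 1, 2, 0]
r7 m[X6→φ5] = [9, 11, 6, 8]
r8 m[φ0→X4] = [1, 1, 3, 4]
r8 m[φ0→X5] = [8, 9, 10, 8]
r8 m[φ1→X4] = [7, 4, 4, 3]
r8 m[φ1→X1] = [7, 7, 5, 6]
r8 m[φ2→X4] = [0, 5, 1, 4]
r8 m[φ2→X12] = [8, 8, 9, 8]
r8 m[φ3→X1] = [0, 1, 2, 2]
r8 m[φ3→X6] = [9, 11, 6, 8]
r8 m[φ4→X1] = [1, 2, 1, 2]
r8 m[φ4→X0] = [8, 8, 11, 10]
r8 m[φ5→X10] = [13, 8, 11, 8]
r8 m[φ5→X6] = [4, 1, 2, 0]
r8 m[X4→φ0] = [7, 9, 5, 7]
r8 m[X4→φ1] = [1, 6, 4, 8]
r8 m[X4→φ2] = [8, 5, 7, 7]
r8 m[X10→φ5] = [0, 0, 0, 0]
r8 m[X5→φ0] = [0, 0, 0, 0]
r8 m[X12→φ2] = [0, 0, 0, 0]
r8 m[X1→φ1] = [1, 3, 3, 4]
r8 m[X1→φ3] = [8, 9, 6, 8]
r8 m[X1→φ4] = [7, 8, 7, 8]
r8 m[X0→φ4] = [0, 0, 0, 0]
r8 m[X6→φ3] = [4, 1, 2, 0]
r8 m[X6→φ5] = [9, 11, 6, 8]
fixed point reached at round 8
traceback from X4: (X4=0, X10=3, X5=3, X12=1, X1=2, X0=1, X6=2), score=8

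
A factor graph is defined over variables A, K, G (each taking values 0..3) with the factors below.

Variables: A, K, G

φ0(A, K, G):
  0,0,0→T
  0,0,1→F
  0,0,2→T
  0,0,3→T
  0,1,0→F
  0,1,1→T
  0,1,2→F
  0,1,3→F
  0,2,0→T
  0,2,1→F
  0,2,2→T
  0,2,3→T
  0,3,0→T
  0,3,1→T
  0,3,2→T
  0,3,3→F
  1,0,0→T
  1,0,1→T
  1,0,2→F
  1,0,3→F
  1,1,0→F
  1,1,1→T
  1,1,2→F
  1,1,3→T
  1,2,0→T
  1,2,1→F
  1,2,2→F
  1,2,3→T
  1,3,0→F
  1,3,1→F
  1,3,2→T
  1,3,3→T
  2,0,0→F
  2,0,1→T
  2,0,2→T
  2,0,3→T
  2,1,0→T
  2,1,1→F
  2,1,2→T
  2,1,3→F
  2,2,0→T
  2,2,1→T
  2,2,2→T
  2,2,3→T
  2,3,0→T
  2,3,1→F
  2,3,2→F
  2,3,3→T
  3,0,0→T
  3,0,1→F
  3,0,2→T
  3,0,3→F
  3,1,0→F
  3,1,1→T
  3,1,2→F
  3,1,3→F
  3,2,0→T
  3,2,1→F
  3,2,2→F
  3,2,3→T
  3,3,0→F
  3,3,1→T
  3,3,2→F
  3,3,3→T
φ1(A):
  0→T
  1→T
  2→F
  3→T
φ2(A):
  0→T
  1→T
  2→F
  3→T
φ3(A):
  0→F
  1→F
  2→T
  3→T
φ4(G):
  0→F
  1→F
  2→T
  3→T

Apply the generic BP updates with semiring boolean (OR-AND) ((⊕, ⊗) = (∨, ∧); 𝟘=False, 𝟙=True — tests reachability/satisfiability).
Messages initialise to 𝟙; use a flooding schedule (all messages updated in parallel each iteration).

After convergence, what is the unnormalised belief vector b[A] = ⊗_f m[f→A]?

b[A] = [F, F, F, T]

init: all messages = 𝟙 over 4 values
r1 m[φ0→A] = [T, T, T, T]
r1 m[φ0→K] = [T, T, T, T]
r1 m[φ0→G] = [T, T, T, T]
r1 m[φ1→A] = [T, T, F, T]
r1 m[φ2→A] = [T, T, F, T]
r1 m[φ3→A] = [F, F, T, T]
r1 m[φ4→G] = [F, F, T, T]
r1 m[A→φ0] = [T, T, T, T]
r1 m[A→φ1] = [T, T, T, T]
r1 m[A→φ2] = [T, T, T, T]
r1 m[A→φ3] = [T, T, T, T]
r1 m[K→φ0] = [T, T, T, T]
r1 m[G→φ0] = [T, T, T, T]
r1 m[G→φ4] = [T, T, T, T]
r2 m[φ0→A] = [T, T, T, T]
r2 m[φ0→K] = [T, T, T, T]
r2 m[φ0→G] = [T, T, T, T]
r2 m[φ1→A] = [T, T, F, T]
r2 m[φ2→A] = [T, T, F, T]
r2 m[φ3→A] = [F, F, T, T]
r2 m[φ4→G] = [F, F, T, T]
r2 m[A→φ0] = [F, F, F, T]
r2 m[A→φ1] = [F, F, F, T]
r2 m[A→φ2] = [F, F, F, T]
r2 m[A→φ3] = [T, T, F, T]
r2 m[K→φ0] = [T, T, T, T]
r2 m[G→φ0] = [F, F, T, T]
r2 m[G→φ4] = [T, T, T, T]
r3 m[φ0→A] = [T, T, T, T]
r3 m[φ0→K] = [T, F, T, T]
r3 m[φ0→G] = [T, T, T, T]
r3 m[φ1→A] = [T, T, F, T]
r3 m[φ2→A] = [T, T, F, T]
r3 m[φ3→A] = [F, F, T, T]
r3 m[φ4→G] = [F, F, T, T]
r3 m[A→φ0] = [F, F, F, T]
r3 m[A→φ1] = [F, F, F, T]
r3 m[A→φ2] = [F, F, F, T]
r3 m[A→φ3] = [T, T, F, T]
r3 m[K→φ0] = [T, T, T, T]
r3 m[G→φ0] = [F, F, T, T]
r3 m[G→φ4] = [T, T, T, T]
r4 m[φ0→A] = [T, T, T, T]
r4 m[φ0→K] = [T, F, T, T]
r4 m[φ0→G] = [T, T, T, T]
r4 m[φ1→A] = [T, T, F, T]
r4 m[φ2→A] = [T, T, F, T]
r4 m[φ3→A] = [F, F, T, T]
r4 m[φ4→G] = [F, F, T, T]
r4 m[A→φ0] = [F, F, F, T]
r4 m[A→φ1] = [F, F, F, T]
r4 m[A→φ2] = [F, F, F, T]
r4 m[A→φ3] = [T, T, F, T]
r4 m[K→φ0] = [T, T, T, T]
r4 m[G→φ0] = [F, F, T, T]
r4 m[G→φ4] = [T, T, T, T]
fixed point reached at round 4
b[A] = ⊗ incoming = [F, F, F, T]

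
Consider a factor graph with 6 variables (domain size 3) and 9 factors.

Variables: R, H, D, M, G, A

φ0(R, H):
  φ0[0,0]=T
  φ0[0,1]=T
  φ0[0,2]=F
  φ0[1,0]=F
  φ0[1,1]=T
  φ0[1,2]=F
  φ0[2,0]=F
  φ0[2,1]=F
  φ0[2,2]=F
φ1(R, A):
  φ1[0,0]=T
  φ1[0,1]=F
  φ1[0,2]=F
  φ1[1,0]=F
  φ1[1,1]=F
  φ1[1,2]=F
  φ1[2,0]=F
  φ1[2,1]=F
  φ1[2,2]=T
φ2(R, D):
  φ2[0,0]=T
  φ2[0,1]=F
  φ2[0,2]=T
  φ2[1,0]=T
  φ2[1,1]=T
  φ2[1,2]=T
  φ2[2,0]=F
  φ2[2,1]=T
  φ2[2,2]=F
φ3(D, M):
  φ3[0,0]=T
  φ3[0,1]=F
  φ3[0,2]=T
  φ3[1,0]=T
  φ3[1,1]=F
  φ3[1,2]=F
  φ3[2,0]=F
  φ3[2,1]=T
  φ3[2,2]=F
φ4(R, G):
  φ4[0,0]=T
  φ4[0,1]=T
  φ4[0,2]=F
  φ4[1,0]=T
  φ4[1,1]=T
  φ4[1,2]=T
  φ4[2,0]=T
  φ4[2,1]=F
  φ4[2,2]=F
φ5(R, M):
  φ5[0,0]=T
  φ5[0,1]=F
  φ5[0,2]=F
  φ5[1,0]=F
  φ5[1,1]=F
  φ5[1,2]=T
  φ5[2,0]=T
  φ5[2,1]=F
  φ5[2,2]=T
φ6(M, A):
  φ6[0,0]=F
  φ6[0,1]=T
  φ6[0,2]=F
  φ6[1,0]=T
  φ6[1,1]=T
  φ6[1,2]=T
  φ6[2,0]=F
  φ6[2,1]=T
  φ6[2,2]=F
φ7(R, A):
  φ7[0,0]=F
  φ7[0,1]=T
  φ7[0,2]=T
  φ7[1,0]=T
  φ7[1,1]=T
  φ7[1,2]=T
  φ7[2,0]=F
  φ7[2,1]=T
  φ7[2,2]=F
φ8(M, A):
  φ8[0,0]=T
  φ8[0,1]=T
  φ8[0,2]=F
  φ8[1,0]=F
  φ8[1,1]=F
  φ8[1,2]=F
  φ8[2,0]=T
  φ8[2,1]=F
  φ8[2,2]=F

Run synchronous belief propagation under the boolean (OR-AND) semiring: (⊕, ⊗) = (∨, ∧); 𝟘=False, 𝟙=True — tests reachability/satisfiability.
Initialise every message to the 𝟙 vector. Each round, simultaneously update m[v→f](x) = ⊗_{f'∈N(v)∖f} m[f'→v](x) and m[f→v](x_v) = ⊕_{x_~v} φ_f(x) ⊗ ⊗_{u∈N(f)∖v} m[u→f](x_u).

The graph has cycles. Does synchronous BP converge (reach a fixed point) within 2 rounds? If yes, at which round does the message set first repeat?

NOT CONVERGED within 2 rounds

init: all messages = 𝟙 over 3 values
r1 m[φ0→R] = [T, T, F]
r1 m[φ0→H] = [T, T, F]
r1 m[φ1→R] = [T, F, T]
r1 m[φ1→A] = [T, F, T]
r1 m[φ2→R] = [T, T, T]
r1 m[φ2→D] = [T, T, T]
r1 m[φ3→D] = [T, T, T]
r1 m[φ3→M] = [T, T, T]
r1 m[φ4→R] = [T, T, T]
r1 m[φ4→G] = [T, T, T]
r1 m[φ5→R] = [T, T, T]
r1 m[φ5→M] = [T, F, T]
r1 m[φ6→M] = [T, T, T]
r1 m[φ6→A] = [T, T, T]
r1 m[φ7→R] = [T, T, T]
r1 m[φ7→A] = [T, T, T]
r1 m[φ8→M] = [T, F, T]
r1 m[φ8→A] = [T, T, F]
r1 m[R→φ0] = [T, T, T]
r1 m[R→φ1] = [T, T, T]
r1 m[R→φ2] = [T, T, T]
r1 m[R→φ4] = [T, T, T]
r1 m[R→φ5] = [T, T, T]
r1 m[R→φ7] = [T, T, T]
r1 m[H→φ0] = [T, T, T]
r1 m[D→φ2] = [T, T, T]
r1 m[D→φ3] = [T, T, T]
r1 m[M→φ3] = [T, T, T]
r1 m[M→φ5] = [T, T, T]
r1 m[M→φ6] = [T, T, T]
r1 m[M→φ8] = [T, T, T]
r1 m[G→φ4] = [T, T, T]
r1 m[A→φ1] = [T, T, T]
r1 m[A→φ6] = [T, T, T]
r1 m[A→φ7] = [T, T, T]
r1 m[A→φ8] = [T, T, T]
r2 m[φ0→R] = [T, T, F]
r2 m[φ0→H] = [T, T, F]
r2 m[φ1→R] = [T, F, T]
r2 m[φ1→A] = [T, F, T]
r2 m[φ2→R] = [T, T, T]
r2 m[φ2→D] = [T, T, T]
r2 m[φ3→D] = [T, T, T]
r2 m[φ3→M] = [T, T, T]
r2 m[φ4→R] = [T, T, T]
r2 m[φ4→G] = [T, T, T]
r2 m[φ5→R] = [T, T, T]
r2 m[φ5→M] = [T, F, T]
r2 m[φ6→M] = [T, T, T]
r2 m[φ6→A] = [T, T, T]
r2 m[φ7→R] = [T, T, T]
r2 m[φ7→A] = [T, T, T]
r2 m[φ8→M] = [T, F, T]
r2 m[φ8→A] = [T, T, F]
r2 m[R→φ0] = [T, F, T]
r2 m[R→φ1] = [T, T, F]
r2 m[R→φ2] = [T, F, F]
r2 m[R→φ4] = [T, F, F]
r2 m[R→φ5] = [T, F, F]
r2 m[R→φ7] = [T, F, F]
r2 m[H→φ0] = [T, T, T]
r2 m[D→φ2] = [T, T, T]
r2 m[D→φ3] = [T, T, T]
r2 m[M→φ3] = [T, F, T]
r2 m[M→φ5] = [T, F, T]
r2 m[M→φ6] = [T, F, T]
r2 m[M→φ8] = [T, F, T]
r2 m[G→φ4] = [T, T, T]
r2 m[A→φ1] = [T, T, F]
r2 m[A→φ6] = [T, F, F]
r2 m[A→φ7] = [T, F, F]
r2 m[A→φ8] = [T, F, T]
no fixed point within 2 rounds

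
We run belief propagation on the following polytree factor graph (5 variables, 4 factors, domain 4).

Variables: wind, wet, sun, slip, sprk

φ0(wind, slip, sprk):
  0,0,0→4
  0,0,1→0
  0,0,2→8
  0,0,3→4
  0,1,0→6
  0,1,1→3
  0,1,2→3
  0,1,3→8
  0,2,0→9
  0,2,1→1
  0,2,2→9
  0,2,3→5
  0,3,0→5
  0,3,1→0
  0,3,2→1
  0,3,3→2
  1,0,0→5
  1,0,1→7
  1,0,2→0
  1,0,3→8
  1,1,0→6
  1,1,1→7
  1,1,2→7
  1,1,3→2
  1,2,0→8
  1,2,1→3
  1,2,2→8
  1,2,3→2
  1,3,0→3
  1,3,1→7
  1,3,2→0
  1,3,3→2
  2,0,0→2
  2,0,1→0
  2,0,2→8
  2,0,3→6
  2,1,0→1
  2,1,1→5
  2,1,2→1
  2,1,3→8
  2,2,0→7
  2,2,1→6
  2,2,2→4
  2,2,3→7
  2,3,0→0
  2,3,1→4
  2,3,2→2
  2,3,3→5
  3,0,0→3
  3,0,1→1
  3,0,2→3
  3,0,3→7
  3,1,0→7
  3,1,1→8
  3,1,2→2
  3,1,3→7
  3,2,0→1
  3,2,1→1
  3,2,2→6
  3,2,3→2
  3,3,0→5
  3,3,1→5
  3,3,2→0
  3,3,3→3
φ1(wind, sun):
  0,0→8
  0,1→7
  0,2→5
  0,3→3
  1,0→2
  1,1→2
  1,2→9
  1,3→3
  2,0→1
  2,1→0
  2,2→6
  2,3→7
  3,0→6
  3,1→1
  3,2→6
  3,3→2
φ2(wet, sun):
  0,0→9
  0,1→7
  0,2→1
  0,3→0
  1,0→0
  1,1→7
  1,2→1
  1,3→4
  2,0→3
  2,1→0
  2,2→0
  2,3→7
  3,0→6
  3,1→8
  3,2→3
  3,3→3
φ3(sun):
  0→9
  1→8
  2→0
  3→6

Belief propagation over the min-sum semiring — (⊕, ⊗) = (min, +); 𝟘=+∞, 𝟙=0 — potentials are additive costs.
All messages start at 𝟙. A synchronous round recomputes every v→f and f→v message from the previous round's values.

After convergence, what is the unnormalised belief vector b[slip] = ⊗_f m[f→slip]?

init: all messages = 𝟙 over 4 values
r1 m[φ0→wind] = [0, 0, 0, 0]
r1 m[φ0→slip] = [0, 1, 1, 0]
r1 m[φ0→sprk] = [0, 0, 0, 2]
r1 m[φ1→wind] = [3, 2, 0, 1]
r1 m[φ1→sun] = [1, 0, 5, 2]
r1 m[φ2→wet] = [0, 0, 0, 3]
r1 m[φ2→sun] = [0, 0, 0, 0]
r1 m[φ3→sun] = [9, 8, 0, 6]
r1 m[wind→φ0] = [0, 0, 0, 0]
r1 m[wind→φ1] = [0, 0, 0, 0]
r1 m[wet→φ2] = [0, 0, 0, 0]
r1 m[sun→φ1] = [0, 0, 0, 0]
r1 m[sun→φ2] = [0, 0, 0, 0]
r1 m[sun→φ3] = [0, 0, 0, 0]
r1 m[slip→φ0] = [0, 0, 0, 0]
r1 m[sprk→φ0] = [0, 0, 0, 0]
r2 m[φ0→wind] = [0, 0, 0, 0]
r2 m[φ0→slip] = [0, 1, 1, 0]
r2 m[φ0→sprk] = [0, 0, 0, 2]
r2 m[φ1→wind] = [3, 2, 0, 1]
r2 m[φ1→sun] = [1, 0, 5, 2]
r2 m[φ2→wet] = [0, 0, 0, 3]
r2 m[φ2→sun] = [0, 0, 0, 0]
r2 m[φ3→sun] = [9, 8, 0, 6]
r2 m[wind→φ0] = [3, 2, 0, 1]
r2 m[wind→φ1] = [0, 0, 0, 0]
r2 m[wet→φ2] = [0, 0, 0, 0]
r2 m[sun→φ1] = [9, 8, 0, 6]
r2 m[sun→φ2] = [10, 8, 5, 8]
r2 m[sun→φ3] = [1, 0, 5, 2]
r2 m[slip→φ0] = [0, 0, 0, 0]
r2 m[sprk→φ0] = [0, 0, 0, 0]
r3 m[φ0→wind] = [0, 0, 0, 0]
r3 m[φ0→slip] = [0, 1, 2, 0]
r3 m[φ0→sprk] = [0, 0, 1, 3]
r3 m[φ1→wind] = [5, 9, 6, 6]
r3 m[φ1→sun] = [1, 0, 5, 2]
r3 m[φ2→wet] = [6, 6, 5, 8]
r3 m[φ2→sun] = [0, 0, 0, 0]
r3 m[φ3→sun] = [9, 8, 0, 6]
r3 m[wind→φ0] = [3, 2, 0, 1]
r3 m[wind→φ1] = [0, 0, 0, 0]
r3 m[wet→φ2] = [0, 0, 0, 0]
r3 m[sun→φ1] = [9, 8, 0, 6]
r3 m[sun→φ2] = [10, 8, 5, 8]
r3 m[sun→φ3] = [1, 0, 5, 2]
r3 m[slip→φ0] = [0, 0, 0, 0]
r3 m[sprk→φ0] = [0, 0, 0, 0]
r4 m[φ0→wind] = [0, 0, 0, 0]
r4 m[φ0→slip] = [0, 1, 2, 0]
r4 m[φ0→sprk] = [0, 0, 1, 3]
r4 m[φ1→wind] = [5, 9, 6, 6]
r4 m[φ1→sun] = [1, 0, 5, 2]
r4 m[φ2→wet] = [6, 6, 5, 8]
r4 m[φ2→sun] = [0, 0, 0, 0]
r4 m[φ3→sun] = [9, 8, 0, 6]
r4 m[wind→φ0] = [5, 9, 6, 6]
r4 m[wind→φ1] = [0, 0, 0, 0]
r4 m[wet→φ2] = [0, 0, 0, 0]
r4 m[sun→φ1] = [9, 8, 0, 6]
r4 m[sun→φ2] = [10, 8, 5, 8]
r4 m[sun→φ3] = [1, 0, 5, 2]
r4 m[slip→φ0] = [0, 0, 0, 0]
r4 m[sprk→φ0] = [0, 0, 0, 0]
r5 m[φ0→wind] = [0, 0, 0, 0]
r5 m[φ0→slip] = [5, 7, 6, 5]
r5 m[φ0→sprk] = [6, 5, 6, 7]
r5 m[φ1→wind] = [5, 9, 6, 6]
r5 m[φ1→sun] = [1, 0, 5, 2]
r5 m[φ2→wet] = [6, 6, 5, 8]
r5 m[φ2→sun] = [0, 0, 0, 0]
r5 m[φ3→sun] = [9, 8, 0, 6]
r5 m[wind→φ0] = [5, 9, 6, 6]
r5 m[wind→φ1] = [0, 0, 0, 0]
r5 m[wet→φ2] = [0, 0, 0, 0]
r5 m[sun→φ1] = [9, 8, 0, 6]
r5 m[sun→φ2] = [10, 8, 5, 8]
r5 m[sun→φ3] = [1, 0, 5, 2]
r5 m[slip→φ0] = [0, 0, 0, 0]
r5 m[sprk→φ0] = [0, 0, 0, 0]
r6 m[φ0→wind] = [0, 0, 0, 0]
r6 m[φ0→slip] = [5, 7, 6, 5]
r6 m[φ0→sprk] = [6, 5, 6, 7]
r6 m[φ1→wind] = [5, 9, 6, 6]
r6 m[φ1→sun] = [1, 0, 5, 2]
r6 m[φ2→wet] = [6, 6, 5, 8]
r6 m[φ2→sun] = [0, 0, 0, 0]
r6 m[φ3→sun] = [9, 8, 0, 6]
r6 m[wind→φ0] = [5, 9, 6, 6]
r6 m[wind→φ1] = [0, 0, 0, 0]
r6 m[wet→φ2] = [0, 0, 0, 0]
r6 m[sun→φ1] = [9, 8, 0, 6]
r6 m[sun→φ2] = [10, 8, 5, 8]
r6 m[sun→φ3] = [1, 0, 5, 2]
r6 m[slip→φ0] = [0, 0, 0, 0]
r6 m[sprk→φ0] = [0, 0, 0, 0]
fixed point reached at round 6
b[slip] = ⊗ incoming = [5, 7, 6, 5]

b[slip] = [5, 7, 6, 5]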